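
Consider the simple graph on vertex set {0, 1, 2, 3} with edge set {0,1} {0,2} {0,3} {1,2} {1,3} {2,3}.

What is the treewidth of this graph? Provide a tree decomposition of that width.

Treewidth 3.
Bags: B1 = {0, 1, 2, 3}
Tree: (single bag)

With just one bag of size 4, the width is 4 − 1 = 3, so tw(G) ≤ 3. Conversely, {0, 1, 2, 3} is a clique of size 4, and the vertices of any clique must share a bag in every tree decomposition; so some bag has ≥ 4 vertices and tw(G) ≥ 3. Therefore the treewidth is 3.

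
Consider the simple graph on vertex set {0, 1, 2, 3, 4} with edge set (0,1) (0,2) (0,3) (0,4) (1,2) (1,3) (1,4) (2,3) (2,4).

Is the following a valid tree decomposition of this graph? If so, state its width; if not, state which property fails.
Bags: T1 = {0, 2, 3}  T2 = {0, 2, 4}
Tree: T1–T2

A tree decomposition must satisfy three properties: every vertex lies in some bag; for every edge, both endpoints lie together in some bag; and for every vertex, the bags containing it form a connected subtree. Here vertex 1 appears in no bag, so the decomposition is invalid.

No — vertex 1 appears in no bag.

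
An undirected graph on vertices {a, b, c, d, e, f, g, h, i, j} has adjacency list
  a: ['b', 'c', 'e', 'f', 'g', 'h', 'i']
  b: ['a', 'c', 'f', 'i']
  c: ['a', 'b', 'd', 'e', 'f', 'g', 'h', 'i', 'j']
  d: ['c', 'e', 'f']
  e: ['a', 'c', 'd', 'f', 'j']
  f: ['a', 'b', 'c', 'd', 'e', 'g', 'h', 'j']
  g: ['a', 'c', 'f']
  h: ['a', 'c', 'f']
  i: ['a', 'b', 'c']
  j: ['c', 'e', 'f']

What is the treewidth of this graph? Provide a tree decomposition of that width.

Each bag holds 4 vertices, so the decomposition has width 3, which upper-bounds the treewidth. Conversely, {c, d, e, f} is a clique of size 4, and the vertices of any clique must share a bag in every tree decomposition; so some bag has ≥ 4 vertices and tw(G) ≥ 3. Therefore the treewidth is 3.

Treewidth 3.
One such decomposition:
Bags: B1 = {a, b, c, f}  B2 = {a, b, c, i}  B3 = {a, c, f, h}  B4 = {a, c, e, f}  B5 = {c, e, f, j}  B6 = {c, d, e, f}  B7 = {a, c, f, g}
Tree: B1–B2, B1–B3, B3–B4, B4–B5, B4–B6, B4–B7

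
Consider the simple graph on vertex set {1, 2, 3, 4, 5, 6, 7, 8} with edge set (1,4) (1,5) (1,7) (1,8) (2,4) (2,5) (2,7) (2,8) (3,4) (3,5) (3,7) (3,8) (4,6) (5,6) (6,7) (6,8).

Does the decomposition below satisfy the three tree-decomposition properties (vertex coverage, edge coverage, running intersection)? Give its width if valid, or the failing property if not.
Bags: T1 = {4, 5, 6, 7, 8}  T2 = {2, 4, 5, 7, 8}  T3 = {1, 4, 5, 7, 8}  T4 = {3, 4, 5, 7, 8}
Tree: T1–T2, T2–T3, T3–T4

Yes; width 4.

Every vertex of G appears in some bag (union = {1, 2, 3, 4, 5, 6, 7, 8}); every edge is covered by a bag; and for each vertex v the set of bags containing v is connected in the bag tree. The decomposition is therefore valid. The largest bag has 5 vertices, so the width is 4.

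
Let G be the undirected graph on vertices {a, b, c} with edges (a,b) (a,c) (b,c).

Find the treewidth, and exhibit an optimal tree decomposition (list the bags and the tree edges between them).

Treewidth 2.
One optimal decomposition is:
Bags: B1 = {a, b, c}
Tree: (single bag)

With just one bag of size 3, the width is 3 − 1 = 2, so tw(G) ≤ 2. For the lower bound, the 3 vertices {a, b, c} are pairwise adjacent, and any tree decomposition puts a clique entirely inside one bag — forcing width ≥ 2. Combining the bounds, tw(G) = 2.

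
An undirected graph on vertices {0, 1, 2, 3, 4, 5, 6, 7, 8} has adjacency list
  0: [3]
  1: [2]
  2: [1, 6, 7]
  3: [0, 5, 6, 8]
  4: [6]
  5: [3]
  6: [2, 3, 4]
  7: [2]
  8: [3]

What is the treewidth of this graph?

A width-1 tree decomposition is:
Bags: B1 = {2, 6}  B2 = {3, 6}  B3 = {2, 7}  B4 = {3, 8}  B5 = {1, 2}  B6 = {3, 5}  B7 = {4, 6}  B8 = {0, 3}
Tree: B1–B2, B1–B3, B2–B4, B1–B5, B2–B6, B2–B7, B6–B8
The largest bag has 2 vertices, giving width 1; this decomposition certifies tw(G) ≤ 1. Since G has at least one edge (e.g. 6–2), it is not an edgeless graph, so tw(G) ≥ 1. Therefore the treewidth is 1.

1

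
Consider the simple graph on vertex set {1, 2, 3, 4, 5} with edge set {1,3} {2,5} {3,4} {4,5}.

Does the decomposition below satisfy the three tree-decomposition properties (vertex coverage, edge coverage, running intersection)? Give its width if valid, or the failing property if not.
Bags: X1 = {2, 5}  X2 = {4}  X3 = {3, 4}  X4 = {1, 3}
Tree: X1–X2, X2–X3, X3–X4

A tree decomposition must satisfy three properties: every vertex lies in some bag; for every edge, both endpoints lie together in some bag; and for every vertex, the bags containing it form a connected subtree. Here edge (5,4) lies in no bag, so the decomposition is invalid.

No — edge (5,4) lies in no bag.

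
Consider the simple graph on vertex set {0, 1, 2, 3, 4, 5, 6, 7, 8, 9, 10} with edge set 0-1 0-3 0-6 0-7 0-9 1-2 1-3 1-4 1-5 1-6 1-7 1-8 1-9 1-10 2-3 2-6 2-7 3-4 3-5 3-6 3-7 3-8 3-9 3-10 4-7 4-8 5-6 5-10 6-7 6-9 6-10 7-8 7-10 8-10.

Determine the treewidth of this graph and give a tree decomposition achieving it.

Treewidth 4.
One optimal decomposition is:
Bags: B1 = {1, 3, 6, 7, 10}  B2 = {1, 3, 5, 6, 10}  B3 = {1, 2, 3, 6, 7}  B4 = {1, 3, 7, 8, 10}  B5 = {0, 1, 3, 6, 7}  B6 = {1, 3, 4, 7, 8}  B7 = {0, 1, 3, 6, 9}
Tree: B1–B2, B1–B3, B1–B4, B1–B5, B4–B6, B5–B7

Every bag has size at most 5, so the width is 5 − 1 = 4 and tw(G) ≤ 4. On the other hand G contains the 5-clique {1, 3, 7, 8, 10}. A clique must lie in a single bag of any decomposition, so no decomposition can have width below 4. Combining the bounds, tw(G) = 4.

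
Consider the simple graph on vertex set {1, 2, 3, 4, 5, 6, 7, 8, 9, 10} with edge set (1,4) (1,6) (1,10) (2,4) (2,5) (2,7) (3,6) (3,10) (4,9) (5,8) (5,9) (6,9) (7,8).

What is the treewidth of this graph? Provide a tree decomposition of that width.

The largest bag has 3 vertices, giving width 2; this decomposition certifies tw(G) ≤ 2. The edges 10–3–6–1–10 form a cycle, so G is not a tree and its treewidth is at least 2. Combining the bounds, tw(G) = 2.

Treewidth 2.
One such decomposition:
Bags: B1 = {1, 3, 10}  B2 = {1, 3, 6}  B3 = {1, 4, 6}  B4 = {4, 6, 9}  B5 = {2, 4, 9}  B6 = {2, 5, 9}  B7 = {2, 5, 7}  B8 = {5, 7, 8}
Tree: B1–B2, B2–B3, B3–B4, B4–B5, B5–B6, B6–B7, B7–B8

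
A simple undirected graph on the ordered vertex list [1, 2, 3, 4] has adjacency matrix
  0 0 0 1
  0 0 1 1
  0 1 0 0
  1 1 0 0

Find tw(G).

1

A width-1 tree decomposition is:
Bags: B1 = {2, 4}  B2 = {1, 4}  B3 = {2, 3}
Tree: B1–B2, B1–B3
Every bag has size at most 2, so the width is 2 − 1 = 1 and tw(G) ≤ 1. Any graph with an edge has treewidth ≥ 1, and G has the edge 4–2. Hence tw(G) = 1 exactly.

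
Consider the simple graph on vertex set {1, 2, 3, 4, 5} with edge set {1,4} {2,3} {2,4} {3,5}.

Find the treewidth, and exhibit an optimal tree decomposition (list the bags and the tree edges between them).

Every bag has size at most 2, so the width is 2 − 1 = 1 and tw(G) ≤ 1. Any graph with an edge has treewidth ≥ 1, and G has the edge 2–4. Combining the bounds, tw(G) = 1.

Treewidth 1.
Bags: B1 = {2, 4}  B2 = {2, 3}  B3 = {1, 4}  B4 = {3, 5}
Tree: B1–B2, B1–B3, B2–B4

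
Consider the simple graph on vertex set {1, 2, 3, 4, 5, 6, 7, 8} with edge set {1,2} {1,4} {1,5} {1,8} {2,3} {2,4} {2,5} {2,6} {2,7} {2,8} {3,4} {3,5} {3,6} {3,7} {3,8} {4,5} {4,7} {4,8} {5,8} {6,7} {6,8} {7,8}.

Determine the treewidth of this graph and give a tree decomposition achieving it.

The largest bag has 5 vertices, giving width 4; this decomposition certifies tw(G) ≤ 4. On the other hand G contains the 5-clique {1, 2, 4, 5, 8}. A clique must lie in a single bag of any decomposition, so no decomposition can have width below 4. The upper and lower bounds meet at 4, so that is the treewidth.

Treewidth 4.
One such decomposition:
Bags: B1 = {2, 3, 6, 7, 8}  B2 = {2, 3, 4, 7, 8}  B3 = {2, 3, 4, 5, 8}  B4 = {1, 2, 4, 5, 8}
Tree: B1–B2, B2–B3, B3–B4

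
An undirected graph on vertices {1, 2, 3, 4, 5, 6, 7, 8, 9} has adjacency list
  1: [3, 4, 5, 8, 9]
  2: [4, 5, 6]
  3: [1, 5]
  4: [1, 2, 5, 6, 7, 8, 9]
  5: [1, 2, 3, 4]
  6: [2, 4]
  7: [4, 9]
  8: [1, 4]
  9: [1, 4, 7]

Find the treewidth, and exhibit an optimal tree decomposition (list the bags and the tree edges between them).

Every bag has size at most 3, so the width is 3 − 1 = 2 and tw(G) ≤ 2. For the lower bound, the 3 vertices {1, 3, 5} are pairwise adjacent, and any tree decomposition puts a clique entirely inside one bag — forcing width ≥ 2. The upper and lower bounds meet at 2, so that is the treewidth.

Treewidth 2.
Bags: B1 = {1, 4, 8}  B2 = {1, 4, 5}  B3 = {1, 4, 9}  B4 = {2, 4, 5}  B5 = {2, 4, 6}  B6 = {1, 3, 5}  B7 = {4, 7, 9}
Tree: B1–B2, B2–B3, B2–B4, B4–B5, B2–B6, B3–B7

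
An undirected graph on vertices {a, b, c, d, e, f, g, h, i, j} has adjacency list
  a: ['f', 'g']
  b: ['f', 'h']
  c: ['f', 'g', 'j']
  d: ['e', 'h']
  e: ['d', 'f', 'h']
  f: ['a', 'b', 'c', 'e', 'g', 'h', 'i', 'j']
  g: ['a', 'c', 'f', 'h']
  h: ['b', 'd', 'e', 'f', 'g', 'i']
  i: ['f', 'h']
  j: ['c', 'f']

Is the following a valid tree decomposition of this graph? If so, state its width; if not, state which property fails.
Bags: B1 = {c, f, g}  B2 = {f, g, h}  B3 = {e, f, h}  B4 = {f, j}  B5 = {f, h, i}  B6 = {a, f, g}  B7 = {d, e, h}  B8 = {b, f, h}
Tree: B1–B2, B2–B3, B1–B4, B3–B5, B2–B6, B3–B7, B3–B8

No — edge (c,j) lies in no bag.

A tree decomposition must satisfy three properties: every vertex lies in some bag; for every edge, both endpoints lie together in some bag; and for every vertex, the bags containing it form a connected subtree. Here edge (c,j) lies in no bag, so the decomposition is invalid.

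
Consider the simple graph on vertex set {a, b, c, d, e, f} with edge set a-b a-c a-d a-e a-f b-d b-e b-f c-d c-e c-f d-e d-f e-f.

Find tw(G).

A width-4 tree decomposition is:
Bags: B1 = {a, c, d, e, f}  B2 = {a, b, d, e, f}
Tree: B1–B2
Each bag holds 5 vertices, so the decomposition has width 4, which upper-bounds the treewidth. Conversely, {a, c, d, e, f} is a clique of size 5, and the vertices of any clique must share a bag in every tree decomposition; so some bag has ≥ 5 vertices and tw(G) ≥ 4. Hence tw(G) = 4 exactly.

4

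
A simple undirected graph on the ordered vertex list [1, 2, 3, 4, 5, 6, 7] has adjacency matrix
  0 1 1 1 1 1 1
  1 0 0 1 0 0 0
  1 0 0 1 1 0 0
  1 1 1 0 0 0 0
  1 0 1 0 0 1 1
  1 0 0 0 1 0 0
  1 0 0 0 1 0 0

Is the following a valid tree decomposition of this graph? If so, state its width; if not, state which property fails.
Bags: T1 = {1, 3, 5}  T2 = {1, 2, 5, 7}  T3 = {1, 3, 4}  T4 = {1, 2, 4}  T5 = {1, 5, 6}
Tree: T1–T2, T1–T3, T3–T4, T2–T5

A tree decomposition must satisfy three properties: every vertex lies in some bag; for every edge, both endpoints lie together in some bag; and for every vertex, the bags containing it form a connected subtree. Here bags containing vertex 2 are not connected in the tree, so the decomposition is invalid.

No — bags containing vertex 2 are not connected in the tree.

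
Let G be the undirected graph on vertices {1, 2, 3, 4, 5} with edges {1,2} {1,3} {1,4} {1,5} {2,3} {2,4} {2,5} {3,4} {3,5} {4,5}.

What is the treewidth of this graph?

A width-4 tree decomposition is:
Bags: B1 = {1, 2, 3, 4, 5}
Tree: (single bag)
A single bag containing all 5 vertices is trivially a valid decomposition of width 4. On the other hand G contains the 5-clique {1, 2, 3, 4, 5}. A clique must lie in a single bag of any decomposition, so no decomposition can have width below 4. Combining the bounds, tw(G) = 4.

4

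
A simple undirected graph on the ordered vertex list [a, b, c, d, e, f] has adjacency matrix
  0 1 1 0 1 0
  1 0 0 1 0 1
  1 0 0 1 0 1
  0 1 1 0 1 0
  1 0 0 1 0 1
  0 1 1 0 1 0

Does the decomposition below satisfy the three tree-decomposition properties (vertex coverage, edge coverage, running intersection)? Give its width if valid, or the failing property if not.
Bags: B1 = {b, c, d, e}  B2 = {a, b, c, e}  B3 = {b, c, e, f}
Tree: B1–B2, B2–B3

Vertex coverage: the bags together contain {a, b, c, d, e, f}, the full vertex set. Edge coverage: each edge of G has both endpoints in at least one bag. Running intersection: for every vertex, the bags containing it form a connected subtree. All three properties hold, so this is a valid tree decomposition of width max|bag| − 1 = 3, and hence tw(G) ≤ 3.

Yes; width 3.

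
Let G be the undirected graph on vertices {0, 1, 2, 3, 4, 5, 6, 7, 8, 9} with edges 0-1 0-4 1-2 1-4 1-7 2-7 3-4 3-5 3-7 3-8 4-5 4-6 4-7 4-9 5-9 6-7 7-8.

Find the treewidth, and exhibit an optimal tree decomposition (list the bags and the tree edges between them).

Treewidth 2.
One optimal decomposition is:
Bags: B1 = {1, 4, 7}  B2 = {3, 4, 7}  B3 = {1, 2, 7}  B4 = {3, 7, 8}  B5 = {4, 6, 7}  B6 = {0, 1, 4}  B7 = {3, 4, 5}  B8 = {4, 5, 9}
Tree: B1–B2, B1–B3, B2–B4, B1–B5, B1–B6, B2–B7, B7–B8

Every bag has size at most 3, so the width is 3 − 1 = 2 and tw(G) ≤ 2. On the other hand G contains the 3-clique {3, 7, 8}. A clique must lie in a single bag of any decomposition, so no decomposition can have width below 2. The upper and lower bounds meet at 2, so that is the treewidth.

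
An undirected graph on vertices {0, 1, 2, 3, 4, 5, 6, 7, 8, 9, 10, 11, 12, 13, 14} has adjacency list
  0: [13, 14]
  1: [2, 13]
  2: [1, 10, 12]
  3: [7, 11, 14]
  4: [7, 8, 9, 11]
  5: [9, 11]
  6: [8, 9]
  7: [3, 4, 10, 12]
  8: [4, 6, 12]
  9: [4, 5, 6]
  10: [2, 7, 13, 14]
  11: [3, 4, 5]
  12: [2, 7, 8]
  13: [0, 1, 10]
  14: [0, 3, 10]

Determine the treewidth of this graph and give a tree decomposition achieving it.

Treewidth 3.
One optimal decomposition is:
Bags: B1 = {0, 1, 13, 14}  B2 = {1, 10, 13, 14}  B3 = {1, 2, 10, 14}  B4 = {2, 3, 10, 14}  B5 = {2, 3, 7, 10}  B6 = {2, 3, 7, 12}  B7 = {3, 7, 11, 12}  B8 = {4, 7, 11, 12}  B9 = {4, 8, 11, 12}  B10 = {4, 5, 8, 11}  B11 = {4, 5, 8, 9}  B12 = {5, 6, 8, 9}
Tree: B1–B2, B2–B3, B3–B4, B4–B5, B5–B6, B6–B7, B7–B8, B8–B9, B9–B10, B10–B11, B11–B12

The largest bag has 4 vertices, giving width 3; this decomposition certifies tw(G) ≤ 3. For the lower bound: the 4 vertex sets {0,1,13}, {14}, {10}, {2,3,7,12} are disjoint, each induces a connected subgraph, and every pair is joined by at least one edge of G. Contracting each set to a single vertex therefore yields K_{4} as a minor, and since treewidth is minor-monotone, tw(G) ≥ tw(K_{4}) = 3. Combining the bounds, tw(G) = 3.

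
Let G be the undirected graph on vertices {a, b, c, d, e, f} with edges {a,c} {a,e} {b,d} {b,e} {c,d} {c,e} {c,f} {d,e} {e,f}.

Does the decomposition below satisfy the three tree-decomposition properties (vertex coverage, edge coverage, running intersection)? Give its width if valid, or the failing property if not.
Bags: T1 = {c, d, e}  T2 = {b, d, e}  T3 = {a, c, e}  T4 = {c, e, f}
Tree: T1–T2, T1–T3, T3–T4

Checking the three conditions: (i) the bags cover all of {a, b, c, d, e, f}; (ii) for each edge, some bag contains both endpoints; (iii) the bags containing any fixed vertex form a subtree. All hold, so the decomposition is valid with width 3 − 1 = 2.

Yes; width 2.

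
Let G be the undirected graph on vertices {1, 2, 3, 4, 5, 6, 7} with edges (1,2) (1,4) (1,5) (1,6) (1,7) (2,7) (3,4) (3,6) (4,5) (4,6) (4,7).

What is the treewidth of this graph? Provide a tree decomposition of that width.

Treewidth 2.
Bags: B1 = {1, 4, 6}  B2 = {1, 4, 7}  B3 = {3, 4, 6}  B4 = {1, 2, 7}  B5 = {1, 4, 5}
Tree: B1–B2, B1–B3, B2–B4, B2–B5

The largest bag has 3 vertices, giving width 2; this decomposition certifies tw(G) ≤ 2. For the lower bound, the 3 vertices {1, 2, 7} are pairwise adjacent, and any tree decomposition puts a clique entirely inside one bag — forcing width ≥ 2. Hence tw(G) = 2 exactly.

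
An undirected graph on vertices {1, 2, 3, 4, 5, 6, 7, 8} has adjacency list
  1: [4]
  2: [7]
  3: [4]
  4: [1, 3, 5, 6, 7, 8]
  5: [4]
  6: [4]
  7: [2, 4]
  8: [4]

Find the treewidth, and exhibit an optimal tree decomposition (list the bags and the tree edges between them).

Treewidth 1.
Bags: B1 = {2, 7}  B2 = {4, 7}  B3 = {4, 5}  B4 = {4, 8}  B5 = {3, 4}  B6 = {4, 6}  B7 = {1, 4}
Tree: B1–B2, B2–B3, B3–B4, B4–B5, B2–B6, B5–B7

Each bag holds 2 vertices, so the decomposition has width 1, which upper-bounds the treewidth. Since G has at least one edge (e.g. 2–7), it is not an edgeless graph, so tw(G) ≥ 1. Therefore the treewidth is 1.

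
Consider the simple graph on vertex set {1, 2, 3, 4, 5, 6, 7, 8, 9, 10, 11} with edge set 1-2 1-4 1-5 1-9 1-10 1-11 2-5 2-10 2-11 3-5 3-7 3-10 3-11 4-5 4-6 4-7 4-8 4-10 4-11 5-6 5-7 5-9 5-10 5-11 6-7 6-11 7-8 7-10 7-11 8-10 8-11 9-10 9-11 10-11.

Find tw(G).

4

A width-4 tree decomposition is:
Bags: B1 = {4, 5, 7, 10, 11}  B2 = {4, 7, 8, 10, 11}  B3 = {1, 4, 5, 10, 11}  B4 = {1, 5, 9, 10, 11}  B5 = {3, 5, 7, 10, 11}  B6 = {1, 2, 5, 10, 11}  B7 = {4, 5, 6, 7, 11}
Tree: B1–B2, B1–B3, B3–B4, B1–B5, B4–B6, B1–B7
Every bag has size at most 5, so the width is 5 − 1 = 4 and tw(G) ≤ 4. On the other hand G contains the 5-clique {4, 7, 8, 10, 11}. A clique must lie in a single bag of any decomposition, so no decomposition can have width below 4. Therefore the treewidth is 4.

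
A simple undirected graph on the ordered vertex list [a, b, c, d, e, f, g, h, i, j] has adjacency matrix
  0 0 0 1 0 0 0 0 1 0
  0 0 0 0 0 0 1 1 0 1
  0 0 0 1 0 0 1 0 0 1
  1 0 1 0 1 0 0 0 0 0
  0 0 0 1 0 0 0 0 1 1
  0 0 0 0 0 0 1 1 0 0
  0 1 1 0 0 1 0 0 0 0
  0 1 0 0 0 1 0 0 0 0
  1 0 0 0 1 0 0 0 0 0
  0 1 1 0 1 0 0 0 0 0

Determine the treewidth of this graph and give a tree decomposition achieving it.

The largest bag has 3 vertices, giving width 2; this decomposition certifies tw(G) ≤ 2. For the lower bound, G contains the cycle i–a–d–e–i, so G is not a forest; only forests have treewidth ≤ 1, hence tw(G) ≥ 2. Hence tw(G) = 2 exactly.

Treewidth 2.
One optimal decomposition is:
Bags: B1 = {a, e, i}  B2 = {a, d, e}  B3 = {d, e, j}  B4 = {c, d, j}  B5 = {b, c, j}  B6 = {b, c, g}  B7 = {b, g, h}  B8 = {f, g, h}
Tree: B1–B2, B2–B3, B3–B4, B4–B5, B5–B6, B6–B7, B7–B8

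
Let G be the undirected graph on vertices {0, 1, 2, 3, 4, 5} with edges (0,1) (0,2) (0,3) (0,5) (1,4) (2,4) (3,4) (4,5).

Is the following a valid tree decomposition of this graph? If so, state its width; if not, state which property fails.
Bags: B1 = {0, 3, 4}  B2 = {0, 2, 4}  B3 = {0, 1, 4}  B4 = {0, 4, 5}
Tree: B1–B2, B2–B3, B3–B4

Vertex coverage: the bags together contain {0, 1, 2, 3, 4, 5}, the full vertex set. Edge coverage: each edge of G has both endpoints in at least one bag. Running intersection: for every vertex, the bags containing it form a connected subtree. All three properties hold, so this is a valid tree decomposition of width max|bag| − 1 = 2, and hence tw(G) ≤ 2.

Yes; width 2.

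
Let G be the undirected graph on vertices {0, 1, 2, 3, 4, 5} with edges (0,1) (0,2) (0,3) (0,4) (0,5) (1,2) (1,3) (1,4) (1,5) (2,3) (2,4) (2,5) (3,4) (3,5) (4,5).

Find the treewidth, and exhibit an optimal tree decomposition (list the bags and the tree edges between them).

With just one bag of size 6, the width is 6 − 1 = 5, so tw(G) ≤ 5. On the other hand G contains the 6-clique {0, 1, 2, 3, 4, 5}. A clique must lie in a single bag of any decomposition, so no decomposition can have width below 5. Hence tw(G) = 5 exactly.

Treewidth 5.
Bags: B1 = {0, 1, 2, 3, 4, 5}
Tree: (single bag)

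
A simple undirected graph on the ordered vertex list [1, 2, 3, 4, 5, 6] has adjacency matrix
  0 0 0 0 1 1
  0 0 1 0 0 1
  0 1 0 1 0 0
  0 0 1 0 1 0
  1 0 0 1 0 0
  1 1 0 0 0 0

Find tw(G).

2

A width-2 tree decomposition is:
Bags: B1 = {1, 4, 5}  B2 = {1, 3, 4}  B3 = {1, 2, 3}  B4 = {1, 2, 6}
Tree: B1–B2, B2–B3, B3–B4
Each bag holds 3 vertices, so the decomposition has width 2, which upper-bounds the treewidth. The edges 1–5–4–3–2–6–1 form a cycle, so G is not a tree and its treewidth is at least 2. Combining the bounds, tw(G) = 2.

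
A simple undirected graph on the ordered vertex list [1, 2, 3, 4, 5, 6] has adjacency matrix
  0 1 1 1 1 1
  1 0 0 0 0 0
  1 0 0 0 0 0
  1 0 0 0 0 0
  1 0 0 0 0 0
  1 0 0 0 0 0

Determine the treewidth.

1

A width-1 tree decomposition is:
Bags: B1 = {1, 6}  B2 = {1, 3}  B3 = {1, 5}  B4 = {1, 4}  B5 = {1, 2}
Tree: B1–B2, B2–B3, B3–B4, B4–B5
The largest bag has 2 vertices, giving width 1; this decomposition certifies tw(G) ≤ 1. Since G has at least one edge (e.g. 1–6), it is not an edgeless graph, so tw(G) ≥ 1. Hence tw(G) = 1 exactly.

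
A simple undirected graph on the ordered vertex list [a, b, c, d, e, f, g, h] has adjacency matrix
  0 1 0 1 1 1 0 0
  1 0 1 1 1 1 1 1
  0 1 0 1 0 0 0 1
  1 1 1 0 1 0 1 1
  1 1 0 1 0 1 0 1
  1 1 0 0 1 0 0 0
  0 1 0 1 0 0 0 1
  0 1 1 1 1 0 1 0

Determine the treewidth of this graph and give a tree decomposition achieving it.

Every bag has size at most 4, so the width is 4 − 1 = 3 and tw(G) ≤ 3. On the other hand G contains the 4-clique {b, d, g, h}. A clique must lie in a single bag of any decomposition, so no decomposition can have width below 3. Therefore the treewidth is 3.

Treewidth 3.
One optimal decomposition is:
Bags: B1 = {b, d, e, h}  B2 = {a, b, d, e}  B3 = {a, b, e, f}  B4 = {b, c, d, h}  B5 = {b, d, g, h}
Tree: B1–B2, B2–B3, B1–B4, B4–B5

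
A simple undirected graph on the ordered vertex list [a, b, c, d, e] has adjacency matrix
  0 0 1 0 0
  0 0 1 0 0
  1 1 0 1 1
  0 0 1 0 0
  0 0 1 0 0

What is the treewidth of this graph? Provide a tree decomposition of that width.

Treewidth 1.
One optimal decomposition is:
Bags: B1 = {c, e}  B2 = {a, c}  B3 = {c, d}  B4 = {b, c}
Tree: B1–B2, B2–B3, B2–B4

The largest bag has 2 vertices, giving width 1; this decomposition certifies tw(G) ≤ 1. G has an edge, so its treewidth is at least 1. The upper and lower bounds meet at 1, so that is the treewidth.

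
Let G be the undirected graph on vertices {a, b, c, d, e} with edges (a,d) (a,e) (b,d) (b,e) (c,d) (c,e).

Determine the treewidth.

2

A width-2 tree decomposition is:
Bags: B1 = {b, d, e}  B2 = {a, d, e}  B3 = {c, d, e}
Tree: B1–B2, B2–B3
Every bag has size at most 3, so the width is 3 − 1 = 2 and tw(G) ≤ 2. The edges b–d–a–e–b form a cycle, so G is not a tree and its treewidth is at least 2. The upper and lower bounds meet at 2, so that is the treewidth.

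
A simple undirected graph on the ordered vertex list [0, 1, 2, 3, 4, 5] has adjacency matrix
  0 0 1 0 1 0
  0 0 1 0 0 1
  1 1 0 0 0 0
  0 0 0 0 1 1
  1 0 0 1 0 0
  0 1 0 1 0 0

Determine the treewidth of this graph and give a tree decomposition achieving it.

Treewidth 2.
Bags: B1 = {1, 3, 5}  B2 = {1, 2, 3}  B3 = {0, 2, 3}  B4 = {0, 3, 4}
Tree: B1–B2, B2–B3, B3–B4

Every bag has size at most 3, so the width is 3 − 1 = 2 and tw(G) ≤ 2. For the lower bound, G contains the cycle 3–5–1–2–0–4–3, so G is not a forest; only forests have treewidth ≤ 1, hence tw(G) ≥ 2. Hence tw(G) = 2 exactly.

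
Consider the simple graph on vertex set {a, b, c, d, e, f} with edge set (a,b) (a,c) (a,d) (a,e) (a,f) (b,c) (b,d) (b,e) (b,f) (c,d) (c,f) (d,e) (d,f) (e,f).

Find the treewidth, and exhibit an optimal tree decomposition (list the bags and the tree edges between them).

Every bag has size at most 5, so the width is 5 − 1 = 4 and tw(G) ≤ 4. On the other hand G contains the 5-clique {a, b, d, e, f}. A clique must lie in a single bag of any decomposition, so no decomposition can have width below 4. Therefore the treewidth is 4.

Treewidth 4.
One such decomposition:
Bags: B1 = {a, b, d, e, f}  B2 = {a, b, c, d, f}
Tree: B1–B2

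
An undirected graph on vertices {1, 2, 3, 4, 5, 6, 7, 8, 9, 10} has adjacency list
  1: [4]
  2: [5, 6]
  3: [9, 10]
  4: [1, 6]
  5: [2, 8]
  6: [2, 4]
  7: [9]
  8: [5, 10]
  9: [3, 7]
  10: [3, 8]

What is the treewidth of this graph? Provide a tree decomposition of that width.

Every bag has size at most 2, so the width is 2 − 1 = 1 and tw(G) ≤ 1. G has an edge, so its treewidth is at least 1. The upper and lower bounds meet at 1, so that is the treewidth.

Treewidth 1.
Bags: B1 = {1, 4}  B2 = {4, 6}  B3 = {2, 6}  B4 = {2, 5}  B5 = {5, 8}  B6 = {8, 10}  B7 = {3, 10}  B8 = {3, 9}  B9 = {7, 9}
Tree: B1–B2, B2–B3, B3–B4, B4–B5, B5–B6, B6–B7, B7–B8, B8–B9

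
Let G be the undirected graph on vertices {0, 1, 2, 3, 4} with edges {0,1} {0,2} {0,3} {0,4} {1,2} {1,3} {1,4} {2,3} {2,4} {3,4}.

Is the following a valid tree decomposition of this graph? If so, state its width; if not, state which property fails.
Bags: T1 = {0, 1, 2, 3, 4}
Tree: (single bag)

Yes; width 4.

Every vertex of G appears in some bag (union = {0, 1, 2, 3, 4}); every edge is covered by a bag; and for each vertex v the set of bags containing v is connected in the bag tree. The decomposition is therefore valid. The largest bag has 5 vertices, so the width is 4.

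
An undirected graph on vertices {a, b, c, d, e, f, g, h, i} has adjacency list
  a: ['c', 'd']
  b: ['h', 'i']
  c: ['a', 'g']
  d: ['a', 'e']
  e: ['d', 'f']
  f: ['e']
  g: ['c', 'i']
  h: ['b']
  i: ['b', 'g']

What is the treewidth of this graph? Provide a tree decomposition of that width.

Every bag has size at most 2, so the width is 2 − 1 = 1 and tw(G) ≤ 1. Any graph with an edge has treewidth ≥ 1, and G has the edge f–e. Combining the bounds, tw(G) = 1.

Treewidth 1.
One optimal decomposition is:
Bags: B1 = {e, f}  B2 = {d, e}  B3 = {a, d}  B4 = {a, c}  B5 = {c, g}  B6 = {g, i}  B7 = {b, i}  B8 = {b, h}
Tree: B1–B2, B2–B3, B3–B4, B4–B5, B5–B6, B6–B7, B7–B8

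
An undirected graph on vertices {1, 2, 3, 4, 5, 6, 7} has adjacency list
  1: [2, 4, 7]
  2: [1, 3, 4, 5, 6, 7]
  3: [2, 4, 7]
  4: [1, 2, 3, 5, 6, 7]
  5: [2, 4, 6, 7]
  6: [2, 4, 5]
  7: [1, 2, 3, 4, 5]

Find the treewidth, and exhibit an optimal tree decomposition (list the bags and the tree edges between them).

Treewidth 3.
One optimal decomposition is:
Bags: B1 = {2, 4, 5, 7}  B2 = {2, 4, 5, 6}  B3 = {2, 3, 4, 7}  B4 = {1, 2, 4, 7}
Tree: B1–B2, B1–B3, B3–B4

Every bag has size at most 4, so the width is 4 − 1 = 3 and tw(G) ≤ 3. For the lower bound, the 4 vertices {2, 4, 5, 6} are pairwise adjacent, and any tree decomposition puts a clique entirely inside one bag — forcing width ≥ 3. Hence tw(G) = 3 exactly.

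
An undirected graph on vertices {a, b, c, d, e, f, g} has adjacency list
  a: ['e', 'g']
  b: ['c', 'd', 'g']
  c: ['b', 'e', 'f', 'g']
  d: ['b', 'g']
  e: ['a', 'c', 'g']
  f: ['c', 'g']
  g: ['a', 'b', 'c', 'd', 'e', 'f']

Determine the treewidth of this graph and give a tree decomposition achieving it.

Every bag has size at most 3, so the width is 3 − 1 = 2 and tw(G) ≤ 2. Conversely, {b, d, g} is a clique of size 3, and the vertices of any clique must share a bag in every tree decomposition; so some bag has ≥ 3 vertices and tw(G) ≥ 2. Hence tw(G) = 2 exactly.

Treewidth 2.
One such decomposition:
Bags: B1 = {c, e, g}  B2 = {b, c, g}  B3 = {c, f, g}  B4 = {b, d, g}  B5 = {a, e, g}
Tree: B1–B2, B2–B3, B2–B4, B1–B5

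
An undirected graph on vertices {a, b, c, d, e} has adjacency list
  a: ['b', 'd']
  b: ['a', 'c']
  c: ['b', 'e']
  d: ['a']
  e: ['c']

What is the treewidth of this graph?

1

A width-1 tree decomposition is:
Bags: B1 = {c, e}  B2 = {b, c}  B3 = {a, b}  B4 = {a, d}
Tree: B1–B2, B2–B3, B3–B4
The largest bag has 2 vertices, giving width 1; this decomposition certifies tw(G) ≤ 1. G has an edge, so its treewidth is at least 1. Hence tw(G) = 1 exactly.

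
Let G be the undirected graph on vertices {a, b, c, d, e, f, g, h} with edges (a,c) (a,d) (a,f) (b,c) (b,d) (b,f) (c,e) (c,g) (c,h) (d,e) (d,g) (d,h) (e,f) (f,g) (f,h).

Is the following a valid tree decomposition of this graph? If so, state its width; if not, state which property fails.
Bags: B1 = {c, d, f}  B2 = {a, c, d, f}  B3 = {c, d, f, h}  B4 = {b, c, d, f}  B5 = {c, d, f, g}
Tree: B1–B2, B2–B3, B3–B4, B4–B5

No — vertex e appears in no bag.

A tree decomposition must satisfy three properties: every vertex lies in some bag; for every edge, both endpoints lie together in some bag; and for every vertex, the bags containing it form a connected subtree. Here vertex e appears in no bag, so the decomposition is invalid.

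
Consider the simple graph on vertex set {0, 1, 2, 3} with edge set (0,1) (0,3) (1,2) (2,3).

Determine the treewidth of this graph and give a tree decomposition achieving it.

Treewidth 2.
One optimal decomposition is:
Bags: B1 = {0, 2, 3}  B2 = {0, 1, 2}
Tree: B1–B2

The largest bag has 3 vertices, giving width 2; this decomposition certifies tw(G) ≤ 2. For the lower bound, G contains the cycle 0–3–2–1–0, so G is not a forest; only forests have treewidth ≤ 1, hence tw(G) ≥ 2. Combining the bounds, tw(G) = 2.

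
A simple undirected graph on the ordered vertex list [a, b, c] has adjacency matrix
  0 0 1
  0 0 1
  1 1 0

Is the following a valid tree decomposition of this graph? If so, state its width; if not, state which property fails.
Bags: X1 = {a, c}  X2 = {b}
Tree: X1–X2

No — edge (c,b) lies in no bag.

A tree decomposition must satisfy three properties: every vertex lies in some bag; for every edge, both endpoints lie together in some bag; and for every vertex, the bags containing it form a connected subtree. Here edge (c,b) lies in no bag, so the decomposition is invalid.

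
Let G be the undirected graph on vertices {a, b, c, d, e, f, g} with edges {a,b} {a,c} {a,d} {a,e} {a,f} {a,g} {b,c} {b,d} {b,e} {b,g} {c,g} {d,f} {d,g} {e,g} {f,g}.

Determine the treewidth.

3

A width-3 tree decomposition is:
Bags: B1 = {a, b, d, g}  B2 = {a, b, c, g}  B3 = {a, d, f, g}  B4 = {a, b, e, g}
Tree: B1–B2, B1–B3, B1–B4
The largest bag has 4 vertices, giving width 3; this decomposition certifies tw(G) ≤ 3. Conversely, {a, d, f, g} is a clique of size 4, and the vertices of any clique must share a bag in every tree decomposition; so some bag has ≥ 4 vertices and tw(G) ≥ 3. Hence tw(G) = 3 exactly.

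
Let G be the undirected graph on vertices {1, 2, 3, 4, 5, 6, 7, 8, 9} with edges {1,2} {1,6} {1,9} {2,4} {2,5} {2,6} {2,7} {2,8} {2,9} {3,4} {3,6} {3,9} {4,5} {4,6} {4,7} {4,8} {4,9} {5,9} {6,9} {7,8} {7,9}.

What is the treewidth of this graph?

A width-3 tree decomposition is:
Bags: B1 = {2, 4, 7, 9}  B2 = {2, 4, 5, 9}  B3 = {2, 4, 6, 9}  B4 = {2, 4, 7, 8}  B5 = {3, 4, 6, 9}  B6 = {1, 2, 6, 9}
Tree: B1–B2, B1–B3, B1–B4, B3–B5, B3–B6
Every bag has size at most 4, so the width is 4 − 1 = 3 and tw(G) ≤ 3. Conversely, {1, 2, 6, 9} is a clique of size 4, and the vertices of any clique must share a bag in every tree decomposition; so some bag has ≥ 4 vertices and tw(G) ≥ 3. The upper and lower bounds meet at 3, so that is the treewidth.

3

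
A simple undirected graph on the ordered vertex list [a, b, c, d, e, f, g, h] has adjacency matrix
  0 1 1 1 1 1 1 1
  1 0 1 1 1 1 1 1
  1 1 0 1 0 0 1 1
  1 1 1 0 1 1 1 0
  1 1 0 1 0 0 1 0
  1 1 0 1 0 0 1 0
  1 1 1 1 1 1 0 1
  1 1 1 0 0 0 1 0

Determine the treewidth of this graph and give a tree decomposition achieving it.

Every bag has size at most 5, so the width is 5 − 1 = 4 and tw(G) ≤ 4. For the lower bound, the 5 vertices {a, b, d, e, g} are pairwise adjacent, and any tree decomposition puts a clique entirely inside one bag — forcing width ≥ 4. Combining the bounds, tw(G) = 4.

Treewidth 4.
One such decomposition:
Bags: B1 = {a, b, c, d, g}  B2 = {a, b, c, g, h}  B3 = {a, b, d, f, g}  B4 = {a, b, d, e, g}
Tree: B1–B2, B1–B3, B1–B4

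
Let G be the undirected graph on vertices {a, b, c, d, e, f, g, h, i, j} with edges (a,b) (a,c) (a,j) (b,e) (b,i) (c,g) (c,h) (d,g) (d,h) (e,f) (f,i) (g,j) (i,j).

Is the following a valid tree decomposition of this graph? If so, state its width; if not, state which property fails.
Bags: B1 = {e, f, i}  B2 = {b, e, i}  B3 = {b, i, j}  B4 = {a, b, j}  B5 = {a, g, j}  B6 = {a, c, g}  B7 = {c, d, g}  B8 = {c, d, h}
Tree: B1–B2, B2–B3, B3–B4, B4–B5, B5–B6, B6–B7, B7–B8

Every vertex of G appears in some bag (union = {a, b, c, d, e, f, g, h, i, j}); every edge is covered by a bag; and for each vertex v the set of bags containing v is connected in the bag tree. The decomposition is therefore valid. The largest bag has 3 vertices, so the width is 2.

Yes; width 2.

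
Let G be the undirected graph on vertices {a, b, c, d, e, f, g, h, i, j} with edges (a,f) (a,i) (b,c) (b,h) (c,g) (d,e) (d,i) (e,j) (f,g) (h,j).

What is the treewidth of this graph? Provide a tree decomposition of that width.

Treewidth 2.
One such decomposition:
Bags: B1 = {b, c, h}  B2 = {c, h, j}  B3 = {c, e, j}  B4 = {c, d, e}  B5 = {c, d, i}  B6 = {a, c, i}  B7 = {a, c, f}  B8 = {c, f, g}
Tree: B1–B2, B2–B3, B3–B4, B4–B5, B5–B6, B6–B7, B7–B8

The largest bag has 3 vertices, giving width 2; this decomposition certifies tw(G) ≤ 2. For the lower bound, G contains the cycle c–b–h–j–e–d–i–a–f–g–c, so G is not a forest; only forests have treewidth ≤ 1, hence tw(G) ≥ 2. The upper and lower bounds meet at 2, so that is the treewidth.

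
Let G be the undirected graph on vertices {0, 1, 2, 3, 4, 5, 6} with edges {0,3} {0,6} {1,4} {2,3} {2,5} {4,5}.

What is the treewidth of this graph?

A width-1 tree decomposition is:
Bags: B1 = {1, 4}  B2 = {4, 5}  B3 = {2, 5}  B4 = {2, 3}  B5 = {0, 3}  B6 = {0, 6}
Tree: B1–B2, B2–B3, B3–B4, B4–B5, B5–B6
The largest bag has 2 vertices, giving width 1; this decomposition certifies tw(G) ≤ 1. Since G has at least one edge (e.g. 1–4), it is not an edgeless graph, so tw(G) ≥ 1. Therefore the treewidth is 1.

1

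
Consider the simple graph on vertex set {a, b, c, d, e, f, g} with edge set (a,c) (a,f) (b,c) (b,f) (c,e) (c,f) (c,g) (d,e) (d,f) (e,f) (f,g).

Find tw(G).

A width-2 tree decomposition is:
Bags: B1 = {a, c, f}  B2 = {b, c, f}  B3 = {c, e, f}  B4 = {c, f, g}  B5 = {d, e, f}
Tree: B1–B2, B1–B3, B3–B4, B3–B5
Every bag has size at most 3, so the width is 3 − 1 = 2 and tw(G) ≤ 2. On the other hand G contains the 3-clique {d, e, f}. A clique must lie in a single bag of any decomposition, so no decomposition can have width below 2. Therefore the treewidth is 2.

2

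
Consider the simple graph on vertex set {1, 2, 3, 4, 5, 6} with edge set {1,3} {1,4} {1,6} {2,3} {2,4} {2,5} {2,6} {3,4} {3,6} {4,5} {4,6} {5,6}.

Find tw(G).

3

A width-3 tree decomposition is:
Bags: B1 = {2, 3, 4, 6}  B2 = {1, 3, 4, 6}  B3 = {2, 4, 5, 6}
Tree: B1–B2, B1–B3
The largest bag has 4 vertices, giving width 3; this decomposition certifies tw(G) ≤ 3. For the lower bound, the 4 vertices {1, 3, 4, 6} are pairwise adjacent, and any tree decomposition puts a clique entirely inside one bag — forcing width ≥ 3. Hence tw(G) = 3 exactly.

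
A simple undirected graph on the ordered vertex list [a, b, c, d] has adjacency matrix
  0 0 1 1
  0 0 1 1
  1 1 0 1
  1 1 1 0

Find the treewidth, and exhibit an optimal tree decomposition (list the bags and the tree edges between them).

Treewidth 2.
One such decomposition:
Bags: B1 = {a, c, d}  B2 = {b, c, d}
Tree: B1–B2

Each bag holds 3 vertices, so the decomposition has width 2, which upper-bounds the treewidth. Conversely, {a, c, d} is a clique of size 3, and the vertices of any clique must share a bag in every tree decomposition; so some bag has ≥ 3 vertices and tw(G) ≥ 2. Combining the bounds, tw(G) = 2.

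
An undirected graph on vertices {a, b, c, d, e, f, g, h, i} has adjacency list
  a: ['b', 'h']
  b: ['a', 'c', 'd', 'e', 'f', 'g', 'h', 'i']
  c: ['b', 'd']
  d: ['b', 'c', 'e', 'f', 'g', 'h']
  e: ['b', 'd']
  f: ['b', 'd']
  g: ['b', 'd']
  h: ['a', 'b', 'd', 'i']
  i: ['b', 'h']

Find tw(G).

A width-2 tree decomposition is:
Bags: B1 = {b, d, h}  B2 = {b, d, e}  B3 = {b, c, d}  B4 = {a, b, h}  B5 = {b, d, g}  B6 = {b, d, f}  B7 = {b, h, i}
Tree: B1–B2, B1–B3, B1–B4, B2–B5, B5–B6, B1–B7
The largest bag has 3 vertices, giving width 2; this decomposition certifies tw(G) ≤ 2. On the other hand G contains the 3-clique {b, d, f}. A clique must lie in a single bag of any decomposition, so no decomposition can have width below 2. Combining the bounds, tw(G) = 2.

2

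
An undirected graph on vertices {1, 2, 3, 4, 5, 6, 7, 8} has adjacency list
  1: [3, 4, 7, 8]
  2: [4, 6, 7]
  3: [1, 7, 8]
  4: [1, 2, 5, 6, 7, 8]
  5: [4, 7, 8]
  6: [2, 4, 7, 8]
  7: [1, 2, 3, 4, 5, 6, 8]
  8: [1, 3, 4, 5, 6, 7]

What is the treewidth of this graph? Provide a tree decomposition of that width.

The largest bag has 4 vertices, giving width 3; this decomposition certifies tw(G) ≤ 3. On the other hand G contains the 4-clique {1, 3, 7, 8}. A clique must lie in a single bag of any decomposition, so no decomposition can have width below 3. Combining the bounds, tw(G) = 3.

Treewidth 3.
One such decomposition:
Bags: B1 = {1, 4, 7, 8}  B2 = {4, 6, 7, 8}  B3 = {1, 3, 7, 8}  B4 = {4, 5, 7, 8}  B5 = {2, 4, 6, 7}
Tree: B1–B2, B1–B3, B2–B4, B2–B5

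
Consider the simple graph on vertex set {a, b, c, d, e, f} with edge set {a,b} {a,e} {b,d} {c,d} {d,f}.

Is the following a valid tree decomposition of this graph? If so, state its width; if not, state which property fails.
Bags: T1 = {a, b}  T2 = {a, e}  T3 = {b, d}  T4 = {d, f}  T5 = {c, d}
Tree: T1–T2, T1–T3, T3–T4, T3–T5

Every vertex of G appears in some bag (union = {a, b, c, d, e, f}); every edge is covered by a bag; and for each vertex v the set of bags containing v is connected in the bag tree. The decomposition is therefore valid. The largest bag has 2 vertices, so the width is 1.

Yes; width 1.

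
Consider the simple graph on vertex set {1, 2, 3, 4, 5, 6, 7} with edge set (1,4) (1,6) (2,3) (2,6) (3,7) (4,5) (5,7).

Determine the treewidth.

A width-2 tree decomposition is:
Bags: B1 = {3, 5, 7}  B2 = {3, 4, 5}  B3 = {1, 3, 4}  B4 = {1, 3, 6}  B5 = {2, 3, 6}
Tree: B1–B2, B2–B3, B3–B4, B4–B5
The largest bag has 3 vertices, giving width 2; this decomposition certifies tw(G) ≤ 2. The edges 3–7–5–4–1–6–2–3 form a cycle, so G is not a tree and its treewidth is at least 2. The upper and lower bounds meet at 2, so that is the treewidth.

2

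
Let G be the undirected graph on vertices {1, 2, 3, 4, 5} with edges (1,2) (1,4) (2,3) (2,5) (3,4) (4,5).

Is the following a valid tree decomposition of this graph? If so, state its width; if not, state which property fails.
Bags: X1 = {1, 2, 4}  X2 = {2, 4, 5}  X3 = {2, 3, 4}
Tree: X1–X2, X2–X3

Checking the three conditions: (i) the bags cover all of {1, 2, 3, 4, 5}; (ii) for each edge, some bag contains both endpoints; (iii) the bags containing any fixed vertex form a subtree. All hold, so the decomposition is valid with width 3 − 1 = 2.

Yes; width 2.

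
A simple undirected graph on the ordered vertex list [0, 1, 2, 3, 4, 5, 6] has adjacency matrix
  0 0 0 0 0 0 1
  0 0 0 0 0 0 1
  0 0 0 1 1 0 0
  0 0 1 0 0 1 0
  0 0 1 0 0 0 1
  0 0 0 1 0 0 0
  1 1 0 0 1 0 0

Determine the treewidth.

A width-1 tree decomposition is:
Bags: B1 = {2, 3}  B2 = {2, 4}  B3 = {3, 5}  B4 = {4, 6}  B5 = {1, 6}  B6 = {0, 6}
Tree: B1–B2, B1–B3, B2–B4, B4–B5, B4–B6
The largest bag has 2 vertices, giving width 1; this decomposition certifies tw(G) ≤ 1. Any graph with an edge has treewidth ≥ 1, and G has the edge 2–3. Combining the bounds, tw(G) = 1.

1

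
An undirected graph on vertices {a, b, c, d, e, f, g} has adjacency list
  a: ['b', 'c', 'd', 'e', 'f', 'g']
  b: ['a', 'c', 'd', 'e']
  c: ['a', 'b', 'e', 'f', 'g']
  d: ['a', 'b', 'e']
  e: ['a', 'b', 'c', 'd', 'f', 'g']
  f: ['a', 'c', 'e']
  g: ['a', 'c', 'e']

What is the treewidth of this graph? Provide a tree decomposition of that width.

Treewidth 3.
One such decomposition:
Bags: B1 = {a, b, c, e}  B2 = {a, c, e, g}  B3 = {a, c, e, f}  B4 = {a, b, d, e}
Tree: B1–B2, B1–B3, B1–B4

The largest bag has 4 vertices, giving width 3; this decomposition certifies tw(G) ≤ 3. On the other hand G contains the 4-clique {a, b, d, e}. A clique must lie in a single bag of any decomposition, so no decomposition can have width below 3. Therefore the treewidth is 3.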